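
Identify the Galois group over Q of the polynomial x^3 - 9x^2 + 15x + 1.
The polynomial is an irreducible cubic over Q and its discriminant is 5184 = 72^2, a perfect square. For an irreducible cubic, a square discriminant forces the Galois group to be A_3, the cyclic group of order 3.

C_3 (order 3)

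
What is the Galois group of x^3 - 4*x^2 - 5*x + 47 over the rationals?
S_3 (also written S3)

The polynomial is an irreducible cubic over Q and its discriminant is -29791, which is not a perfect square. For an irreducible cubic, a non-square discriminant gives Galois group S_3.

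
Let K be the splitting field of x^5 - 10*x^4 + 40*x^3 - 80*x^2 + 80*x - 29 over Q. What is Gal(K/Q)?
The polynomial f is an irreducible quintic over Q, so G = Gal(f/Q) is a transitive subgroup of S_5: one of C_5 (5T1, order 5), D_5 (5T2, order 10), F_20 (5T3, order 20), A_5 (5T4, order 60) or S_5 (5T5, order 120). The discriminant of f is 253125, which is not a perfect square, so G is not contained in A_5. The transitive groups of degree 5 not contained in A_5 are: F_20 (5T3, order 20), S_5 (5T5, order 120). By Dedekind's theorem, for a prime p not dividing disc(f) the degrees of the irreducible factors of f mod p form the cycle type of an element of G. Factoring f modulo the 18 such primes p <= 71 (skipping 3, 5, which divide the discriminant), each new pattern first appears at: mod 2: f = (x + 1)(x^4 + x^3 + x^2 + x + 1), pattern 4+1; mod 11: f = (x^5 + x^4 + 7x^3 + 8x^2 + 3x + 4), pattern 5; mod 19: f = (x + 8)(x^2 + 3x + 14)(x^2 + 17x + 5), pattern 2+2+1; mod 41: f = (x + 9)(x + 10)(x + 26)(x + 32)(x + 36), pattern 1+1+1+1+1. No other pattern occurs in this range, so the set of observed cycle types is {4+1, 5, 2+2+1, 1+1+1+1+1}. The candidates containing elements of all these cycle types are F_20 (5T3) of order 20, S_5 (5T5) of order 120; the others are excluded. The observed types are precisely the cycle types that occur in F_20 (5T3). Each of the other remaining candidates has further cycle types, and by the Chebotarev density theorem the matching factorization patterns would occur for a proportion of primes equal to their share of the group: S_5 (5T5) additionally contains elements of type 3+2, 3+1+1, 2+1+1+1 (50 of its 120 elements, about 42% of primes). None of the 18 primes tested shows any such pattern (for each of these groups the chance of that is below 10^-4), which rules them out. Hence G = F_20 (5T3), of order 20.

F_20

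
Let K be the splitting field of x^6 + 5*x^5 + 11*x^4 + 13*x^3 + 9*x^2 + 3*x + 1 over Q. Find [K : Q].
6

The degree of the splitting field over Q equals the order of the Galois group, so first determine the group. The polynomial f is an irreducible sextic over Q, so G = Gal(f/Q) is one of the 16 transitive subgroups 6T1, ..., 6T16 of S_6. The discriminant of f is -16807, which is not a perfect square, so G is not contained in A_6. The transitive groups of degree 6 not contained in A_6 are: C_6 (6T1, order 6), S_3 (6T2, order 6), D_6 (6T3, order 12), C_3 x S_3 (6T5, order 18), A_4 x C_2 (6T6, order 24), S_4 (6T8, order 24), S_3 x S_3 (6T9, order 36), S_4 x C_2 (6T11, order 48), (S_3 x S_3) : C_2 (6T13, order 72), PGL(2,5) (6T14, order 120), S_6 (6T16, order 720). By Dedekind's theorem, for a prime p not dividing disc(f) the degrees of the irreducible factors of f mod p form the cycle type of an element of G. Factoring f modulo the 37 such primes p <= 163 (skipping 7, which divides the discriminant), each new pattern first appears at: mod 2: f = (x^3 + x + 1)(x^3 + x^2 + 1), pattern 3+3; mod 3: f = (x^6 + 2x^5 + 2x^4 + x^3 + 1), pattern 6; mod 13: f = (x^2 + 9x + 9)(x^2 + 10x + 10)(x^2 + 12x + 12), pattern 2+2+2; mod 29: f = (x + 8)(x + 17)(x + 21)(x + 24)(x + 25)(x + 26), pattern 1+1+1+1+1+1. No other pattern occurs in this range, so the set of observed cycle types is {3+3, 6, 2+2+2, 1+1+1+1+1+1}. The candidates containing elements of all these cycle types are C_6 (6T1) of order 6, D_6 (6T3) of order 12, C_3 x S_3 (6T5) of order 18, A_4 x C_2 (6T6) of order 24, S_3 x S_3 (6T9) of order 36, S_4 x C_2 (6T11) of order 48, (S_3 x S_3) : C_2 (6T13) of order 72, PGL(2,5) (6T14) of order 120, S_6 (6T16) of order 720; the others are excluded. The observed types are precisely the cycle types that occur in C_6 (6T1). Each of the other remaining candidates has further cycle types, and by the Chebotarev density theorem the matching factorization patterns would occur for a proportion of primes equal to their share of the group: D_6 (6T3) additionally contains elements of type 2+2+1+1 (3 of its 12 elements, about 25% of primes); C_3 x S_3 (6T5) additionally contains elements of type 3+1+1+1 (4 of its 18 elements, about 22% of primes); A_4 x C_2 (6T6) additionally contains elements of type 2+2+1+1, 2+1+1+1+1 (6 of its 24 elements, about 25% of primes); S_3 x S_3 (6T9) additionally contains elements of type 3+1+1+1, 2+2+1+1 (13 of its 36 elements, about 36% of primes); S_4 x C_2 (6T11) additionally contains elements of type 4+2, 4+1+1, 2+2+1+1, 2+1+1+1+1 (24 of its 48 elements, about 50% of primes); (S_3 x S_3) : C_2 (6T13) additionally contains elements of type 4+2, 3+2+1, 3+1+1+1, 2+2+1+1, 2+1+1+1+1 (49 of its 72 elements, about 68% of primes); PGL(2,5) (6T14) additionally contains elements of type 5+1, 4+1+1, 2+2+1+1 (69 of its 120 elements, about 58% of primes); S_6 (6T16) additionally contains elements of type 5+1, 4+2, 4+1+1, 3+2+1, 3+1+1+1, 2+2+1+1, 2+1+1+1+1 (544 of its 720 elements, about 76% of primes). None of the 37 primes tested shows any such pattern (for each of these groups the chance of that is below 10^-4), which rules them out. Hence G = C_6 (6T1), of order 6. The Galois group C_6 (6T1) has order 6, so the splitting field has degree 6 over Q.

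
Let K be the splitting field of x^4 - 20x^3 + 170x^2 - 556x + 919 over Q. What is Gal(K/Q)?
4T1: C_4

The polynomial is an irreducible quartic over Q and its discriminant is 40975828992, which is not a perfect square, so the Galois group is not contained in A_4. The resolvent cubic y^3 - 170*y^2 + 7444*y - 51816 has exactly one rational root, so the Galois group is C_4 or D_4. The quartic becomes reducible over Q(sqrt(disc)), so the group is C_4.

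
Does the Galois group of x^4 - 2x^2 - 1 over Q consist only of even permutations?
No

The polynomial is irreducible of degree 4 over Q. Its discriminant is -1024, which is not a perfect square. A Galois group lies in the alternating group exactly when the discriminant is a square in Q, so the Galois group (D_4) is not contained in A_4.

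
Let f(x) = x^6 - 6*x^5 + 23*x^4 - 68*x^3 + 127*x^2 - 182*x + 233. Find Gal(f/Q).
The polynomial f is an irreducible sextic over Q, so G = Gal(f/Q) is one of the 16 transitive subgroups 6T1, ..., 6T16 of S_6. The discriminant of f is -201485505789952, which is not a perfect square, so G is not contained in A_6. The transitive groups of degree 6 not contained in A_6 are: C_6 (6T1, order 6), S_3 (6T2, order 6), D_6 (6T3, order 12), C_3 x S_3 (6T5, order 18), A_4 x C_2 (6T6, order 24), S_4 (6T8, order 24), S_3 x S_3 (6T9, order 36), S_4 x C_2 (6T11, order 48), (S_3 x S_3) : C_2 (6T13, order 72), PGL(2,5) (6T14, order 120), S_6 (6T16, order 720). By Dedekind's theorem, for a prime p not dividing disc(f) the degrees of the irreducible factors of f mod p form the cycle type of an element of G. Factoring f modulo the 29 such primes p <= 113 (skipping 2, which divides the discriminant), each new pattern first appears at: mod 3: f = (x^6 + 2x^4 + x^3 + x^2 + x + 2), pattern 6; mod 5: f = (x + 1)(x^2 + x + 1)(x^3 + 2x^2 + 2x + 3), pattern 3+2+1; mod 7: f = (x^2 + 2)(x^4 + x^3 + 1), pattern 4+2; mod 17: f = (x^3 + 14x^2 + 7x + 2)(x^3 + 14x^2 + 7x + 6), pattern 3+3; mod 19: f = (x^2 + 4x + 5)(x^2 + 12x + 7)(x^2 + 16x + 11), pattern 2+2+2; mod 37: f = (x + 5)(x + 31)(x^2 + 3x + 25)(x^2 + 29x + 10), pattern 2+2+1+1; mod 41: f = (x + 6)(x + 36)(x + 37)(x^3 + 38x^2 + 7x + 18), pattern 3+1+1+1; mod 113: f = (x + 66)(x + 67)(x + 70)(x + 90)(x^2 + 40x + 32), pattern 2+1+1+1+1. No other pattern occurs in this range, so the set of observed cycle types is {6, 3+2+1, 4+2, 3+3, 2+2+2, 2+2+1+1, 3+1+1+1, 2+1+1+1+1}. The candidates containing elements of all these cycle types are (S_3 x S_3) : C_2 (6T13) of order 72, S_6 (6T16) of order 720; the others are excluded. The observed types are precisely the cycle types that occur in (S_3 x S_3) : C_2 (6T13) (apart from the identity). Each of the other remaining candidates has further cycle types, and by the Chebotarev density theorem the matching factorization patterns would occur for a proportion of primes equal to their share of the group: S_6 (6T16) additionally contains elements of type 5+1, 4+1+1 (234 of its 720 elements, about 32% of primes). None of the 29 primes tested shows any such pattern (for each of these groups the chance of that is below 10^-4), which rules them out. Hence G = (S_3 x S_3) : C_2 (6T13), of order 72.

(S_3 x S_3) : C_2 (order 72)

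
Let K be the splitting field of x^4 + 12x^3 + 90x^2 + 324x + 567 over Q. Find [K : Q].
4

The degree of the splitting field over Q equals the order of the Galois group, so first determine the group. The polynomial is an irreducible quartic over Q and its discriminant is 1088391168, which is not a perfect square, so the Galois group is not contained in A_4. The resolvent cubic y^3 - 90*y^2 + 1620*y + 17496 has exactly one rational root, so the Galois group is C_4 or D_4. The quartic becomes reducible over Q(sqrt(disc)), so the group is C_4. The Galois group C_4 (4T1) has order 4, so the splitting field has degree 4 over Q.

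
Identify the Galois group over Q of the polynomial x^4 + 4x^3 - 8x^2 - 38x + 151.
4T5: S_4

The polynomial is an irreducible quartic over Q and its discriminant is 689076944, which is not a perfect square, so the Galois group is not contained in A_4. The resolvent cubic y^3 + 8*y^2 - 756*y - 8692 is irreducible over Q. An irreducible resolvent with non-square discriminant gives S_4.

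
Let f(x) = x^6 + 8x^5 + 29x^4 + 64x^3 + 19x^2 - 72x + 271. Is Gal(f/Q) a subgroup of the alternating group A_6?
The polynomial is irreducible of degree 6 over Q. Its discriminant is 564385546240000 = 23756800^2, a perfect square. A Galois group lies in the alternating group exactly when the discriminant is a square in Q, so the Galois group ((C_3 x C_3) : C_4) is contained in A_6.

Yes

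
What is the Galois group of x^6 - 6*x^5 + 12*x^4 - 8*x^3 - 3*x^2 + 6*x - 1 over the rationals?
A_4 x C_2 (order 24)

The polynomial f is an irreducible sextic over Q, so G = Gal(f/Q) is one of the 16 transitive subgroups 6T1, ..., 6T16 of S_6. The discriminant of f is -419904, which is not a perfect square, so G is not contained in A_6. The transitive groups of degree 6 not contained in A_6 are: C_6 (6T1, order 6), S_3 (6T2, order 6), D_6 (6T3, order 12), C_3 x S_3 (6T5, order 18), A_4 x C_2 (6T6, order 24), S_4 (6T8, order 24), S_3 x S_3 (6T9, order 36), S_4 x C_2 (6T11, order 48), (S_3 x S_3) : C_2 (6T13, order 72), PGL(2,5) (6T14, order 120), S_6 (6T16, order 720). By Dedekind's theorem, for a prime p not dividing disc(f) the degrees of the irreducible factors of f mod p form the cycle type of an element of G. Factoring f modulo the 33 such primes p <= 149 (skipping 2, 3, which divide the discriminant), each new pattern first appears at: mod 5: f = (x^3 + x^2 + 4x + 1)(x^3 + 3x^2 + 4), pattern 3+3; mod 7: f = (x^6 + x^5 + 5x^4 + 6x^3 + 4x^2 + 6x + 6), pattern 6; mod 17: f = (x + 1)(x + 14)(x^2 + 15x + 7)(x^2 + 15x + 13), pattern 2+2+1+1; mod 19: f = (x + 5)(x + 6)(x + 11)(x + 12)(x^2 + 17x + 7), pattern 2+1+1+1+1; mod 71: f = (x^2 + 69x + 41)(x^2 + 69x + 46)(x^2 + 69x + 55), pattern 2+2+2. No other pattern occurs in this range, so the set of observed cycle types is {3+3, 6, 2+2+1+1, 2+1+1+1+1, 2+2+2}. The candidates containing elements of all these cycle types are A_4 x C_2 (6T6) of order 24, S_4 x C_2 (6T11) of order 48, (S_3 x S_3) : C_2 (6T13) of order 72, S_6 (6T16) of order 720; the others are excluded. The observed types are precisely the cycle types that occur in A_4 x C_2 (6T6) (apart from the identity). Each of the other remaining candidates has further cycle types, and by the Chebotarev density theorem the matching factorization patterns would occur for a proportion of primes equal to their share of the group: S_4 x C_2 (6T11) additionally contains elements of type 4+2, 4+1+1 (12 of its 48 elements, about 25% of primes); (S_3 x S_3) : C_2 (6T13) additionally contains elements of type 4+2, 3+2+1, 3+1+1+1 (34 of its 72 elements, about 47% of primes); S_6 (6T16) additionally contains elements of type 5+1, 4+2, 4+1+1, 3+2+1, 3+1+1+1 (484 of its 720 elements, about 67% of primes). None of the 33 primes tested shows any such pattern (for each of these groups the chance of that is below 10^-4), which rules them out. Hence G = A_4 x C_2 (6T6), of order 24.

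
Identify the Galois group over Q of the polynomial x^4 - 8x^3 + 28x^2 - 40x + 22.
The polynomial is an irreducible quartic over Q and its discriminant is 100352, which is not a perfect square, so the Galois group is not contained in A_4. The resolvent cubic y^3 - 28*y^2 + 232*y - 544 has exactly one rational root, so the Galois group is C_4 or D_4. The quartic remains irreducible over Q(sqrt(disc)), so the group is D_4.

D_4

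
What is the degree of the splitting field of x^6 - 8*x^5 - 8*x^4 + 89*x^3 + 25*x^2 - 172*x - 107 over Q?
60

The degree of the splitting field over Q equals the order of the Galois group, so first determine the group. The polynomial f is an irreducible sextic over Q, so G = Gal(f/Q) is one of the 16 transitive subgroups 6T1, ..., 6T16 of S_6. The discriminant of f is 8413926734596681 = 91727459^2, a perfect square, so G is contained in A_6. The transitive groups of degree 6 contained in A_6 are: A_4 (6T4, order 12), S_4 (6T7, order 24), (C_3 x C_3) : C_4 (6T10, order 36), PSL(2,5) (6T12, order 60), A_6 (6T15, order 360). By Dedekind's theorem, for a prime p not dividing disc(f) the degrees of the irreducible factors of f mod p form the cycle type of an element of G. Factoring f modulo the 21 such primes p <= 79 (skipping 19, which divides the discriminant), each new pattern first appears at: mod 2: f = (x + 1)(x^5 + x^4 + x^3 + x + 1), pattern 5+1; mod 7: f = (x^3 + x + 1)(x^3 + 6x^2 + 5x + 5), pattern 3+3; mod 61: f = (x + 2)(x + 23)(x^2 + 10x + 57)(x^2 + 18x + 46), pattern 2+2+1+1. No other pattern occurs in this range, so the set of observed cycle types is {5+1, 3+3, 2+2+1+1}. The candidates containing elements of all these cycle types are PSL(2,5) (6T12) of order 60, A_6 (6T15) of order 360; the others are excluded. The observed types are precisely the cycle types that occur in PSL(2,5) (6T12) (apart from the identity). Each of the other remaining candidates has further cycle types, and by the Chebotarev density theorem the matching factorization patterns would occur for a proportion of primes equal to their share of the group: A_6 (6T15) additionally contains elements of type 4+2, 3+1+1+1 (130 of its 360 elements, about 36% of primes). None of the 21 primes tested shows any such pattern (for each of these groups the chance of that is below 10^-4), which rules them out. Hence G = PSL(2,5) (6T12), of order 60. The Galois group PSL(2,5) (6T12) has order 60, so the splitting field has degree 60 over Q.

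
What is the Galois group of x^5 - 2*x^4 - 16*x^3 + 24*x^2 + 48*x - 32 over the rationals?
The polynomial f is an irreducible quintic over Q, so G = Gal(f/Q) is a transitive subgroup of S_5: one of C_5 (5T1, order 5), D_5 (5T2, order 10), F_20 (5T3, order 20), A_5 (5T4, order 60) or S_5 (5T5, order 120). The discriminant of f is 15352201216 = 123904^2, a perfect square, so G is contained in A_5. The transitive groups of degree 5 contained in A_5 are: C_5 (5T1, order 5), D_5 (5T2, order 10), A_5 (5T4, order 60). By Dedekind's theorem, for a prime p not dividing disc(f) the degrees of the irreducible factors of f mod p form the cycle type of an element of G. Factoring f modulo the 14 such primes p <= 53 (skipping 2, 11, which divide the discriminant), each new pattern first appears at: mod 3: f = (x^5 + x^4 + 2x^3 + 1), pattern 5; mod 23: f = (x + 5)(x + 8)(x + 12)(x + 20)(x + 22), pattern 1+1+1+1+1. No other pattern occurs in this range, so the set of observed cycle types is {5, 1+1+1+1+1}. The candidates containing elements of all these cycle types are C_5 (5T1) of order 5, D_5 (5T2) of order 10, A_5 (5T4) of order 60; the others are excluded. The observed types are precisely the cycle types that occur in C_5 (5T1). Each of the other remaining candidates has further cycle types, and by the Chebotarev density theorem the matching factorization patterns would occur for a proportion of primes equal to their share of the group: D_5 (5T2) additionally contains elements of type 2+2+1 (5 of its 10 elements, about 50% of primes); A_5 (5T4) additionally contains elements of type 3+1+1, 2+2+1 (35 of its 60 elements, about 58% of primes). None of the 14 primes tested shows any such pattern (for each of these groups the chance of that is below 10^-4), which rules them out. Hence G = C_5 (5T1), of order 5.

5T1: C_5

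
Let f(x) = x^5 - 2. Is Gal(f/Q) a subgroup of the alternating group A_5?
No

The polynomial is irreducible of degree 5 over Q. Its discriminant is 50000, which is not a perfect square. A Galois group lies in the alternating group exactly when the discriminant is a square in Q, so the Galois group (F_20) is not contained in A_5.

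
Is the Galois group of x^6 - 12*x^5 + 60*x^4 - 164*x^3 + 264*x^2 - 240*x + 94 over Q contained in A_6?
No

The polynomial is irreducible of degree 6 over Q. Its discriminant is 40310784, which is not a perfect square. A Galois group lies in the alternating group exactly when the discriminant is a square in Q, so the Galois group (S_3 x S_3) is not contained in A_6.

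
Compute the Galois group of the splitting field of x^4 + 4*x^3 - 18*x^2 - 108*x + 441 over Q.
4T4: A_4

The polynomial is an irreducible quartic over Q and its discriminant is 12230590464 = 110592^2, a perfect square, so the Galois group is contained in A_4. The resolvent cubic y^3 + 18*y^2 - 2196*y - 50472 is irreducible over Q. An irreducible resolvent with square discriminant gives A_4.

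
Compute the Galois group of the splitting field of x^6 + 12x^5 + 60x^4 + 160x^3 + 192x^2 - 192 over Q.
A_4, A_4 acting on 6 points

The polynomial f is an irreducible sextic over Q, so G = Gal(f/Q) is one of the 16 transitive subgroups 6T1, ..., 6T16 of S_6. The discriminant of f is 450868486864896 = 21233664^2, a perfect square, so G is contained in A_6. The transitive groups of degree 6 contained in A_6 are: A_4 (6T4, order 12), S_4 (6T7, order 24), (C_3 x C_3) : C_4 (6T10, order 36), PSL(2,5) (6T12, order 60), A_6 (6T15, order 360). By Dedekind's theorem, for a prime p not dividing disc(f) the degrees of the irreducible factors of f mod p form the cycle type of an element of G. Factoring f modulo the 33 such primes p <= 149 (skipping 2, 3, which divide the discriminant), each new pattern first appears at: mod 5: f = (x^3 + 3x^2 + 2x + 3)(x^3 + 4x^2 + x + 1), pattern 3+3; mod 17: f = (x + 6)(x + 15)(x^2 + 4x + 9)(x^2 + 4x + 15), pattern 2+2+1+1; mod 71: f = (x + 9)(x + 10)(x + 12)(x + 63)(x + 65)(x + 66), pattern 1+1+1+1+1+1. No other pattern occurs in this range, so the set of observed cycle types is {3+3, 2+2+1+1, 1+1+1+1+1+1}. The candidates containing elements of all these cycle types are A_4 (6T4) of order 12, S_4 (6T7) of order 24, (C_3 x C_3) : C_4 (6T10) of order 36, PSL(2,5) (6T12) of order 60, A_6 (6T15) of order 360; the others are excluded. The observed types are precisely the cycle types that occur in A_4 (6T4). Each of the other remaining candidates has further cycle types, and by the Chebotarev density theorem the matching factorization patterns would occur for a proportion of primes equal to their share of the group: S_4 (6T7) additionally contains elements of type 4+2 (6 of its 24 elements, about 25% of primes); (C_3 x C_3) : C_4 (6T10) additionally contains elements of type 4+2, 3+1+1+1 (22 of its 36 elements, about 61% of primes); PSL(2,5) (6T12) additionally contains elements of type 5+1 (24 of its 60 elements, about 40% of primes); A_6 (6T15) additionally contains elements of type 5+1, 4+2, 3+1+1+1 (274 of its 360 elements, about 76% of primes). None of the 33 primes tested shows any such pattern (for each of these groups the chance of that is below 10^-4), which rules them out. Hence G = A_4 (6T4), of order 12.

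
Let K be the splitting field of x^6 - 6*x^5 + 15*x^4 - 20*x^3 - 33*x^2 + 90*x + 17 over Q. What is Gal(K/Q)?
A_4 x C_2

The polynomial f is an irreducible sextic over Q, so G = Gal(f/Q) is one of the 16 transitive subgroups 6T1, ..., 6T16 of S_6. The discriminant of f is -450868486864896, which is not a perfect square, so G is not contained in A_6. The transitive groups of degree 6 not contained in A_6 are: C_6 (6T1, order 6), S_3 (6T2, order 6), D_6 (6T3, order 12), C_3 x S_3 (6T5, order 18), A_4 x C_2 (6T6, order 24), S_4 (6T8, order 24), S_3 x S_3 (6T9, order 36), S_4 x C_2 (6T11, order 48), (S_3 x S_3) : C_2 (6T13, order 72), PGL(2,5) (6T14, order 120), S_6 (6T16, order 720). By Dedekind's theorem, for a prime p not dividing disc(f) the degrees of the irreducible factors of f mod p form the cycle type of an element of G. Factoring f modulo the 33 such primes p <= 149 (skipping 2, 3, which divide the discriminant), each new pattern first appears at: mod 5: f = (x^3 + x^2 + 3x + 4)(x^3 + 3x^2 + 4x + 3), pattern 3+3; mod 7: f = (x^6 + x^5 + x^4 + x^3 + 2x^2 + 6x + 3), pattern 6; mod 17: f = (x)(x + 15)(x^2 + 15x + 7)(x^2 + 15x + 13), pattern 2+2+1+1; mod 19: f = (x + 2)(x + 5)(x + 12)(x + 15)(x^2 + 17x + 8), pattern 2+1+1+1+1; mod 71: f = (x^2 + 69x + 30)(x^2 + 69x + 50)(x^2 + 69x + 65), pattern 2+2+2. No other pattern occurs in this range, so the set of observed cycle types is {3+3, 6, 2+2+1+1, 2+1+1+1+1, 2+2+2}. The candidates containing elements of all these cycle types are A_4 x C_2 (6T6) of order 24, S_4 x C_2 (6T11) of order 48, (S_3 x S_3) : C_2 (6T13) of order 72, S_6 (6T16) of order 720; the others are excluded. The observed types are precisely the cycle types that occur in A_4 x C_2 (6T6) (apart from the identity). Each of the other remaining candidates has further cycle types, and by the Chebotarev density theorem the matching factorization patterns would occur for a proportion of primes equal to their share of the group: S_4 x C_2 (6T11) additionally contains elements of type 4+2, 4+1+1 (12 of its 48 elements, about 25% of primes); (S_3 x S_3) : C_2 (6T13) additionally contains elements of type 4+2, 3+2+1, 3+1+1+1 (34 of its 72 elements, about 47% of primes); S_6 (6T16) additionally contains elements of type 5+1, 4+2, 4+1+1, 3+2+1, 3+1+1+1 (484 of its 720 elements, about 67% of primes). None of the 33 primes tested shows any such pattern (for each of these groups the chance of that is below 10^-4), which rules them out. Hence G = A_4 x C_2 (6T6), of order 24.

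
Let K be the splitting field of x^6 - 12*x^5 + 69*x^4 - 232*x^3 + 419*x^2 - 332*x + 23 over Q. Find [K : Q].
24

The degree of the splitting field over Q equals the order of the Galois group, so first determine the group. The polynomial f is an irreducible sextic over Q, so G = Gal(f/Q) is one of the 16 transitive subgroups 6T1, ..., 6T16 of S_6. The discriminant of f is 870211913777152, which is not a perfect square, so G is not contained in A_6. The transitive groups of degree 6 not contained in A_6 are: C_6 (6T1, order 6), S_3 (6T2, order 6), D_6 (6T3, order 12), C_3 x S_3 (6T5, order 18), A_4 x C_2 (6T6, order 24), S_4 (6T8, order 24), S_3 x S_3 (6T9, order 36), S_4 x C_2 (6T11, order 48), (S_3 x S_3) : C_2 (6T13, order 72), PGL(2,5) (6T14, order 120), S_6 (6T16, order 720). By Dedekind's theorem, for a prime p not dividing disc(f) the degrees of the irreducible factors of f mod p form the cycle type of an element of G. Factoring f modulo the 22 such primes p <= 89 (skipping 2, 37, which divide the discriminant), each new pattern first appears at: mod 3: f = (x^3 + x^2 + x + 2)(x^3 + 2x^2 + 1), pattern 3+3; mod 5: f = (x^2 + x + 1)(x^2 + 3x + 3)(x^2 + 4x + 1), pattern 2+2+2; mod 17: f = (x + 1)(x + 12)(x^4 + 9x^3 + 8x^2 + 15x + 9), pattern 4+1+1; mod 67: f = (x + 7)(x + 56)(x^2 + 63x + 2)(x^2 + 63x + 29), pattern 2+2+1+1. No other pattern occurs in this range, so the set of observed cycle types is {3+3, 2+2+2, 4+1+1, 2+2+1+1}. The candidates containing elements of all these cycle types are S_4 (6T8) of order 24, S_4 x C_2 (6T11) of order 48, PGL(2,5) (6T14) of order 120, S_6 (6T16) of order 720; the others are excluded. The observed types are precisely the cycle types that occur in S_4 (6T8) (apart from the identity). Each of the other remaining candidates has further cycle types, and by the Chebotarev density theorem the matching factorization patterns would occur for a proportion of primes equal to their share of the group: S_4 x C_2 (6T11) additionally contains elements of type 6, 4+2, 2+1+1+1+1 (17 of its 48 elements, about 35% of primes); PGL(2,5) (6T14) additionally contains elements of type 6, 5+1 (44 of its 120 elements, about 37% of primes); S_6 (6T16) additionally contains elements of type 6, 5+1, 4+2, 3+2+1, 3+1+1+1, 2+1+1+1+1 (529 of its 720 elements, about 73% of primes). None of the 22 primes tested shows any such pattern (for each of these groups the chance of that is below 10^-4), which rules them out. Hence G = S_4 (6T8), of order 24. The Galois group S_4 (6T8) has order 24, so the splitting field has degree 24 over Q.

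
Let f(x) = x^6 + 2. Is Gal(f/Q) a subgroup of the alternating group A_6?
No

The polynomial is irreducible of degree 6 over Q. Its discriminant is -1492992, which is not a perfect square. A Galois group lies in the alternating group exactly when the discriminant is a square in Q, so the Galois group (D_6) is not contained in A_6.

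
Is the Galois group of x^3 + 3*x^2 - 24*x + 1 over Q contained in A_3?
Yes

The polynomial is irreducible of degree 3 over Q. Its discriminant is 59049 = 243^2, a perfect square. A Galois group lies in the alternating group exactly when the discriminant is a square in Q, so the Galois group (C_3) is contained in A_3.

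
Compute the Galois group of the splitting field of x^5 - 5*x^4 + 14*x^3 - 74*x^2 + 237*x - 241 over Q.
S_5, the symmetric group on 5 letters

The polynomial f is an irreducible quintic over Q, so G = Gal(f/Q) is a transitive subgroup of S_5: one of C_5 (5T1, order 5), D_5 (5T2, order 10), F_20 (5T3, order 20), A_5 (5T4, order 60) or S_5 (5T5, order 120). The discriminant of f is 90054214912, which is not a perfect square, so G is not contained in A_5. The transitive groups of degree 5 not contained in A_5 are: F_20 (5T3, order 20), S_5 (5T5, order 120). By Dedekind's theorem, for a prime p not dividing disc(f) the degrees of the irreducible factors of f mod p form the cycle type of an element of G. Factoring f modulo the 5 such primes p <= 13 (skipping 2, which divides the discriminant), each new pattern first appears at: mod 3: f = (x^5 + x^4 + 2x^3 + x^2 + 2), pattern 5; mod 5: f = (x + 2)(x^4 + 3x^3 + 3x^2 + 2), pattern 4+1; mod 13: f = (x + 1)(x + 2)(x^3 + 5x^2 + 10x + 3), pattern 3+1+1. No other pattern occurs in this range, so the set of observed cycle types is {5, 4+1, 3+1+1}. Among the candidates above, the only group containing elements of all these cycle types is S_5 (5T5) — F_20 (5T3) lacks at least one of them. Hence G = S_5 (5T5), of order 120.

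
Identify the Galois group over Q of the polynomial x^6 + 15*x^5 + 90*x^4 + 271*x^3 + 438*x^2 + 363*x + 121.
6T2: S_3

The polynomial f is an irreducible sextic over Q, so G = Gal(f/Q) is one of the 16 transitive subgroups 6T1, ..., 6T16 of S_6. The discriminant of f is -67744512, which is not a perfect square, so G is not contained in A_6. The transitive groups of degree 6 not contained in A_6 are: C_6 (6T1, order 6), S_3 (6T2, order 6), D_6 (6T3, order 12), C_3 x S_3 (6T5, order 18), A_4 x C_2 (6T6, order 24), S_4 (6T8, order 24), S_3 x S_3 (6T9, order 36), S_4 x C_2 (6T11, order 48), (S_3 x S_3) : C_2 (6T13, order 72), PGL(2,5) (6T14, order 120), S_6 (6T16, order 720). By Dedekind's theorem, for a prime p not dividing disc(f) the degrees of the irreducible factors of f mod p form the cycle type of an element of G. Factoring f modulo the 23 such primes p <= 101 (skipping 2, 3, 11, which divide the discriminant), each new pattern first appears at: mod 5: f = (x^2 + 3)(x^2 + x + 1)(x^2 + 4x + 2), pattern 2+2+2; mod 7: f = (x^3 + 3x^2 + 5x + 4)(x^3 + 5x^2 + 4), pattern 3+3; mod 31: f = (x + 3)(x + 8)(x + 10)(x + 17)(x + 19)(x + 20), pattern 1+1+1+1+1+1. No other pattern occurs in this range, so the set of observed cycle types is {2+2+2, 3+3, 1+1+1+1+1+1}. The candidates containing elements of all these cycle types are C_6 (6T1) of order 6, S_3 (6T2) of order 6, D_6 (6T3) of order 12, C_3 x S_3 (6T5) of order 18, A_4 x C_2 (6T6) of order 24, S_4 (6T8) of order 24, S_3 x S_3 (6T9) of order 36, S_4 x C_2 (6T11) of order 48, (S_3 x S_3) : C_2 (6T13) of order 72, PGL(2,5) (6T14) of order 120, S_6 (6T16) of order 720; the others are excluded. The observed types are precisely the cycle types that occur in S_3 (6T2). Each of the other remaining candidates has further cycle types, and by the Chebotarev density theorem the matching factorization patterns would occur for a proportion of primes equal to their share of the group: C_6 (6T1) additionally contains elements of type 6 (2 of its 6 elements, about 33% of primes); D_6 (6T3) additionally contains elements of type 6, 2+2+1+1 (5 of its 12 elements, about 42% of primes); C_3 x S_3 (6T5) additionally contains elements of type 6, 3+1+1+1 (10 of its 18 elements, about 56% of primes); A_4 x C_2 (6T6) additionally contains elements of type 6, 2+2+1+1, 2+1+1+1+1 (14 of its 24 elements, about 58% of primes); S_4 (6T8) additionally contains elements of type 4+1+1, 2+2+1+1 (9 of its 24 elements, about 38% of primes); S_3 x S_3 (6T9) additionally contains elements of type 6, 3+1+1+1, 2+2+1+1 (25 of its 36 elements, about 69% of primes); S_4 x C_2 (6T11) additionally contains elements of type 6, 4+2, 4+1+1, 2+2+1+1, 2+1+1+1+1 (32 of its 48 elements, about 67% of primes); (S_3 x S_3) : C_2 (6T13) additionally contains elements of type 6, 4+2, 3+2+1, 3+1+1+1, 2+2+1+1, 2+1+1+1+1 (61 of its 72 elements, about 85% of primes); PGL(2,5) (6T14) additionally contains elements of type 6, 5+1, 4+1+1, 2+2+1+1 (89 of its 120 elements, about 74% of primes); S_6 (6T16) additionally contains elements of type 6, 5+1, 4+2, 4+1+1, 3+2+1, 3+1+1+1, 2+2+1+1, 2+1+1+1+1 (664 of its 720 elements, about 92% of primes). None of the 23 primes tested shows any such pattern (for each of these groups the chance of that is below 10^-4), which rules them out. Hence G = S_3 (6T2), of order 6.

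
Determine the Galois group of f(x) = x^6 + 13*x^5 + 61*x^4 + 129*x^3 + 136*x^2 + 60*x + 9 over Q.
(C_3 x C_3) : C_4

The polynomial f is an irreducible sextic over Q, so G = Gal(f/Q) is one of the 16 transitive subgroups 6T1, ..., 6T16 of S_6. The discriminant of f is 1064390625 = 32625^2, a perfect square, so G is contained in A_6. The transitive groups of degree 6 contained in A_6 are: A_4 (6T4, order 12), S_4 (6T7, order 24), (C_3 x C_3) : C_4 (6T10, order 36), PSL(2,5) (6T12, order 60), A_6 (6T15, order 360). By Dedekind's theorem, for a prime p not dividing disc(f) the degrees of the irreducible factors of f mod p form the cycle type of an element of G. Factoring f modulo the 19 such primes p <= 79 (skipping 3, 5, 29, which divide the discriminant), each new pattern first appears at: mod 2: f = (x^2 + x + 1)(x^4 + x + 1), pattern 4+2; mod 11: f = (x^3 + 6x^2 + 6x + 4)(x^3 + 7x^2 + 2x + 5), pattern 3+3; mod 19: f = (x + 10)(x + 14)(x^2 + 10x + 17)(x^2 + 17x + 17), pattern 2+2+1+1; mod 61: f = (x + 7)(x + 11)(x + 58)(x^3 + 59x^2 + 7x + 57), pattern 3+1+1+1. No other pattern occurs in this range, so the set of observed cycle types is {4+2, 3+3, 2+2+1+1, 3+1+1+1}. The candidates containing elements of all these cycle types are (C_3 x C_3) : C_4 (6T10) of order 36, A_6 (6T15) of order 360; the others are excluded. The observed types are precisely the cycle types that occur in (C_3 x C_3) : C_4 (6T10) (apart from the identity). Each of the other remaining candidates has further cycle types, and by the Chebotarev density theorem the matching factorization patterns would occur for a proportion of primes equal to their share of the group: A_6 (6T15) additionally contains elements of type 5+1 (144 of its 360 elements, about 40% of primes). None of the 19 primes tested shows any such pattern (for each of these groups the chance of that is below 10^-4), which rules them out. Hence G = (C_3 x C_3) : C_4 (6T10), of order 36.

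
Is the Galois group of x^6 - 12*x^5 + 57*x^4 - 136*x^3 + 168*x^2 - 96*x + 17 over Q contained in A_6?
The polynomial is irreducible of degree 6 over Q. Its discriminant is -419904, which is not a perfect square. A Galois group lies in the alternating group exactly when the discriminant is a square in Q, so the Galois group (A_4 x C_2) is not contained in A_6.

No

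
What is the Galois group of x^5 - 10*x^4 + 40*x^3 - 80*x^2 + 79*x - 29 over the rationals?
The polynomial f is an irreducible quintic over Q, so G = Gal(f/Q) is a transitive subgroup of S_5: one of C_5 (5T1, order 5), D_5 (5T2, order 10), F_20 (5T3, order 20), A_5 (5T4, order 60) or S_5 (5T5, order 120). The discriminant of f is 2869, which is not a perfect square, so G is not contained in A_5. The transitive groups of degree 5 not contained in A_5 are: F_20 (5T3, order 20), S_5 (5T5, order 120). By Dedekind's theorem, for a prime p not dividing disc(f) the degrees of the irreducible factors of f mod p form the cycle type of an element of G. Factoring f modulo the first such prime p = 2, each new pattern first appears at: mod 2: f = (x^2 + x + 1)(x^3 + x^2 + 1), pattern 3+2. No other pattern occurs in this range, so the set of observed cycle types is {3+2}. Among the candidates above, the only group containing elements of all these cycle types is S_5 (5T5) — F_20 (5T3) lacks at least one of them. Hence G = S_5 (5T5), of order 120.

5T5: S_5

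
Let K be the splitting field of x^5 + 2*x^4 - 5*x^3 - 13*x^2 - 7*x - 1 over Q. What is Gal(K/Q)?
The polynomial f is an irreducible quintic over Q, so G = Gal(f/Q) is a transitive subgroup of S_5: one of C_5 (5T1, order 5), D_5 (5T2, order 10), F_20 (5T3, order 20), A_5 (5T4, order 60) or S_5 (5T5, order 120). The discriminant of f is 14641 = 121^2, a perfect square, so G is contained in A_5. The transitive groups of degree 5 contained in A_5 are: C_5 (5T1, order 5), D_5 (5T2, order 10), A_5 (5T4, order 60). By Dedekind's theorem, for a prime p not dividing disc(f) the degrees of the irreducible factors of f mod p form the cycle type of an element of G. Factoring f modulo the 14 such primes p <= 47 (skipping 11, which divides the discriminant), each new pattern first appears at: mod 2: f = (x^5 + x^3 + x^2 + x + 1), pattern 5; mod 23: f = (x + 5)(x + 6)(x + 7)(x + 8)(x + 22), pattern 1+1+1+1+1. No other pattern occurs in this range, so the set of observed cycle types is {5, 1+1+1+1+1}. The candidates containing elements of all these cycle types are C_5 (5T1) of order 5, D_5 (5T2) of order 10, A_5 (5T4) of order 60; the others are excluded. The observed types are precisely the cycle types that occur in C_5 (5T1). Each of the other remaining candidates has further cycle types, and by the Chebotarev density theorem the matching factorization patterns would occur for a proportion of primes equal to their share of the group: D_5 (5T2) additionally contains elements of type 2+2+1 (5 of its 10 elements, about 50% of primes); A_5 (5T4) additionally contains elements of type 3+1+1, 2+2+1 (35 of its 60 elements, about 58% of primes). None of the 14 primes tested shows any such pattern (for each of these groups the chance of that is below 10^-4), which rules them out. Hence G = C_5 (5T1), of order 5.

C_5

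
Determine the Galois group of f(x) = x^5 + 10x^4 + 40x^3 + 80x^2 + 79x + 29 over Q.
The polynomial f is an irreducible quintic over Q, so G = Gal(f/Q) is a transitive subgroup of S_5: one of C_5 (5T1, order 5), D_5 (5T2, order 10), F_20 (5T3, order 20), A_5 (5T4, order 60) or S_5 (5T5, order 120). The discriminant of f is 2869, which is not a perfect square, so G is not contained in A_5. The transitive groups of degree 5 not contained in A_5 are: F_20 (5T3, order 20), S_5 (5T5, order 120). By Dedekind's theorem, for a prime p not dividing disc(f) the degrees of the irreducible factors of f mod p form the cycle type of an element of G. Factoring f modulo the first such prime p = 2, each new pattern first appears at: mod 2: f = (x^2 + x + 1)(x^3 + x^2 + 1), pattern 3+2. No other pattern occurs in this range, so the set of observed cycle types is {3+2}. Among the candidates above, the only group containing elements of all these cycle types is S_5 (5T5) — F_20 (5T3) lacks at least one of them. Hence G = S_5 (5T5), of order 120.

S_5, the symmetric group on 5 letters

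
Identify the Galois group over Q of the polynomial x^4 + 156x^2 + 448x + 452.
C_4, the cyclic group of order 4

The polynomial is an irreducible quartic over Q and its discriminant is 1572771725312, which is not a perfect square, so the Galois group is not contained in A_4. The resolvent cubic y^3 - 156*y^2 - 1808*y + 81344 has exactly one rational root, so the Galois group is C_4 or D_4. The quartic becomes reducible over Q(sqrt(disc)), so the group is C_4.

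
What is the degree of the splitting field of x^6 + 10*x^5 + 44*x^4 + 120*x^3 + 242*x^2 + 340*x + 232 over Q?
The degree of the splitting field over Q equals the order of the Galois group, so first determine the group. The polynomial f is an irreducible sextic over Q, so G = Gal(f/Q) is one of the 16 transitive subgroups 6T1, ..., 6T16 of S_6. The discriminant of f is -4014080000, which is not a perfect square, so G is not contained in A_6. The transitive groups of degree 6 not contained in A_6 are: C_6 (6T1, order 6), S_3 (6T2, order 6), D_6 (6T3, order 12), C_3 x S_3 (6T5, order 18), A_4 x C_2 (6T6, order 24), S_4 (6T8, order 24), S_3 x S_3 (6T9, order 36), S_4 x C_2 (6T11, order 48), (S_3 x S_3) : C_2 (6T13, order 72), PGL(2,5) (6T14, order 120), S_6 (6T16, order 720). By Dedekind's theorem, for a prime p not dividing disc(f) the degrees of the irreducible factors of f mod p form the cycle type of an element of G. Factoring f modulo the 22 such primes p <= 97 (skipping 2, 5, 7, which divide the discriminant), each new pattern first appears at: mod 3: f = (x^3 + 2x + 2)(x^3 + x^2 + 2), pattern 3+3; mod 13: f = (x + 3)(x + 8)(x^4 + 12x^3 + 5x^2 + 11x + 1), pattern 4+1+1; mod 37: f = (x^2 + 9x + 35)(x^2 + 11x + 6)(x^2 + 27x + 30), pattern 2+2+2; mod 43: f = (x + 18)(x + 42)(x^2 + 12x + 40)(x^2 + 24x + 25), pattern 2+2+1+1. No other pattern occurs in this range, so the set of observed cycle types is {3+3, 4+1+1, 2+2+2, 2+2+1+1}. The candidates containing elements of all these cycle types are S_4 (6T8) of order 24, S_4 x C_2 (6T11) of order 48, PGL(2,5) (6T14) of order 120, S_6 (6T16) of order 720; the others are excluded. The observed types are precisely the cycle types that occur in S_4 (6T8) (apart from the identity). Each of the other remaining candidates has further cycle types, and by the Chebotarev density theorem the matching factorization patterns would occur for a proportion of primes equal to their share of the group: S_4 x C_2 (6T11) additionally contains elements of type 6, 4+2, 2+1+1+1+1 (17 of its 48 elements, about 35% of primes); PGL(2,5) (6T14) additionally contains elements of type 6, 5+1 (44 of its 120 elements, about 37% of primes); S_6 (6T16) additionally contains elements of type 6, 5+1, 4+2, 3+2+1, 3+1+1+1, 2+1+1+1+1 (529 of its 720 elements, about 73% of primes). None of the 22 primes tested shows any such pattern (for each of these groups the chance of that is below 10^-4), which rules them out. Hence G = S_4 (6T8), of order 24. The Galois group S_4 (6T8) has order 24, so the splitting field has degree 24 over Q.

24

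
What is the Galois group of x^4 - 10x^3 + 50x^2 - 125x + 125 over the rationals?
The polynomial is an irreducible quartic over Q and its discriminant is 1953125, which is not a perfect square, so the Galois group is not contained in A_4. The resolvent cubic y^3 - 50*y^2 + 750*y - 3125 has exactly one rational root, so the Galois group is C_4 or D_4. The quartic becomes reducible over Q(sqrt(disc)), so the group is C_4.

C_4, the cyclic group of order 4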